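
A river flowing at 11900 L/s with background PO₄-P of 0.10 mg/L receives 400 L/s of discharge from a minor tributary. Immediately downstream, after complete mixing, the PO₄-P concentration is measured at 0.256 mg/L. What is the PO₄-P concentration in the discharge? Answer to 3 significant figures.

Mass balance: 11900·0.1000 + 400.0·Cₑ = 12300·0.2560
→ Cₑ = (12300·0.2560 − 11900·0.1000) / 400.0 = 4.897 mg/L.

4.90 mg/L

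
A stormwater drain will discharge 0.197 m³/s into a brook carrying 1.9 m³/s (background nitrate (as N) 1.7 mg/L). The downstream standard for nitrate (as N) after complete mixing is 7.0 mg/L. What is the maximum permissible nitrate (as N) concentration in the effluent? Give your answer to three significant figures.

58.1 mg/L

At the limit, (Qr·Cr + Qe·Cₑ)/(Qr + Qe) = 7.0:
Cₑ = (2.097·7.0 − 1.900·1.700) / 0.1970 = 58.12 mg/L.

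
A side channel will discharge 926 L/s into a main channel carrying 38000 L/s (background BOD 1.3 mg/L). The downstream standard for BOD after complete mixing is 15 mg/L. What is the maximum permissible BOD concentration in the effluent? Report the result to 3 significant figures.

At the limit, (Qr·Cr + Qe·Cₑ)/(Qr + Qe) = 15:
Cₑ = (38930·15 − 38000·1.300) / 926.0 = 577.2 mg/L.

577 mg/L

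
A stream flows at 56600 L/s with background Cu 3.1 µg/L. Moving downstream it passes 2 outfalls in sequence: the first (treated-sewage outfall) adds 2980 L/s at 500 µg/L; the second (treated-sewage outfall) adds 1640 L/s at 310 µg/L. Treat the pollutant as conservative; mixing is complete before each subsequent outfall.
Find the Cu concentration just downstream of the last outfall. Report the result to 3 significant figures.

35.5 µg/L

Outfall 1: combined Q = 59580 L/s; C = (56600·3.100 + 2980·500.0)/59580 = 27.95 µg/L.
Outfall 2: combined Q = 61220 L/s; C = (59580·27.95 + 1640·310.0)/61220 = 35.51 µg/L.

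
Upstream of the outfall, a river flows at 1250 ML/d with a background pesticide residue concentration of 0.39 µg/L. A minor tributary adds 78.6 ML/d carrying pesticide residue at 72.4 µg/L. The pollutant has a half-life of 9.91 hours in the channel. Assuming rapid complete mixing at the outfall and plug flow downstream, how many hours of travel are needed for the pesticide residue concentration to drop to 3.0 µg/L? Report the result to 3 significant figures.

Mixed concentration C = ΣQC/ΣQ = (1250·0.3900 + 78.60·72.40) / 1329 = 6178/1329 = 4.650 µg/L.
Half-life 9.91 h → k = ln 2 / 9.91 = 0.06994 h⁻¹ = 1.679 d⁻¹.
4.650·exp(−k·t) = 3.0 → t = ln(4.650/3.0)/k = 22560 s = 6.266 h.

6.27 h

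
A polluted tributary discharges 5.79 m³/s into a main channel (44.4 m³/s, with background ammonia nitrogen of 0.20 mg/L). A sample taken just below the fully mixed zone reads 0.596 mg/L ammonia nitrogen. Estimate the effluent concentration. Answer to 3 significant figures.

3.63 mg/L

Mass balance: 44.40·0.2000 + 5.790·Cₑ = 50.19·0.5960
→ Cₑ = (50.19·0.5960 − 44.40·0.2000) / 5.790 = 3.633 mg/L.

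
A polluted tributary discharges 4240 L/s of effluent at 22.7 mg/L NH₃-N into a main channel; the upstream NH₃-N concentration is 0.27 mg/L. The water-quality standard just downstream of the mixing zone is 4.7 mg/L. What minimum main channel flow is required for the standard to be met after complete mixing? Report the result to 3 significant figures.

17200 L/s

Set C_mix = 4.7: (Q·0.2700 + 4240·22.70) / (Q + 4240) = 4.7
→ Q = 4240·(22.70 − 4.7)/(4.7 − 0.2700) = 17230 L/s.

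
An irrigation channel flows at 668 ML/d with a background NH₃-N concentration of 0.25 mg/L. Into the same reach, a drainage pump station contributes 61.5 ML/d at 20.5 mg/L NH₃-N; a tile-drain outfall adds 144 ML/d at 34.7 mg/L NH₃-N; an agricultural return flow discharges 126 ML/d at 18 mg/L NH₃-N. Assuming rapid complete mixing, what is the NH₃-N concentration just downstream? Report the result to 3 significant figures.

Conservation of mass: C = (668.0·0.2500 + 61.50·20.50 + 144.0·34.70 + 126.0·18.00) / 999.5 = 8693/999.5 = 8.697 mg/L.

8.70 mg/L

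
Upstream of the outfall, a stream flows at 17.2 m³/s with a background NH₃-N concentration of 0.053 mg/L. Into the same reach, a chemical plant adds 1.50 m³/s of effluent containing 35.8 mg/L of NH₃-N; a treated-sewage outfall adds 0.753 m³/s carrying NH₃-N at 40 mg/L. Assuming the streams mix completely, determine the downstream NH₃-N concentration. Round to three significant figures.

4.36 mg/L

After mixing, C = (17.20·0.05300 + 1.500·35.80 + 0.7530·40.00) / 19.45 = 84.73/19.45 = 4.356 mg/L.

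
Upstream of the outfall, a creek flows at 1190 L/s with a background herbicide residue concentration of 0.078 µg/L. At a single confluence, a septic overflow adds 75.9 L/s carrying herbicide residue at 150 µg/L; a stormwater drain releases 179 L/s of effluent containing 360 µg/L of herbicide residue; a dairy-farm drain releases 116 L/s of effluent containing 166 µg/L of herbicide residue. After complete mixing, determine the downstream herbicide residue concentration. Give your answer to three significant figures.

61.0 µg/L

After mixing, C = (1190·0.07800 + 75.90·150.0 + 179.0·360.0 + 116.0·166.0) / 1561 = 95170/1561 = 60.97 µg/L.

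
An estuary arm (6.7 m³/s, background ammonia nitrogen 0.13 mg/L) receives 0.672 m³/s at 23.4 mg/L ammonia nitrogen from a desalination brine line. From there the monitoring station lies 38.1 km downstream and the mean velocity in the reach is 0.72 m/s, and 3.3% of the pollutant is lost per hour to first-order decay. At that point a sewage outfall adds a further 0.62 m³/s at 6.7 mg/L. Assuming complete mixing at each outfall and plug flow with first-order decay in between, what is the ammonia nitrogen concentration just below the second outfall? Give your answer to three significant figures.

1.79 mg/L

Mixed concentration C = ΣQC/ΣQ = (6.700·0.1300 + 0.6720·23.40) / 7.372 = 16.60/7.372 = 2.251 mg/L; combined flow 7.372 m³/s.
Travel time t = 38.1·1000 / 0.72 = 52920 s = 14.70 h.
3.3%/h lost → k = −ln(1 − 0.033) = 0.03356 h⁻¹.
Applying C = C₀e^(−kt): 2.251 × 0.6106 = 1.375 mg/L.
Second outfall: C = (7.372·1.375 + 0.6200·6.700)/7.992 = 1.788 mg/L.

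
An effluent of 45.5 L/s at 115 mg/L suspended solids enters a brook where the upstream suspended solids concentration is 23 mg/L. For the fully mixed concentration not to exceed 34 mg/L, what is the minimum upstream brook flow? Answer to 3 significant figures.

Set C_mix = 34: (Q·23.00 + 45.50·115.0) / (Q + 45.50) = 34
→ Q = 45.50·(115.0 − 34)/(34 − 23.00) = 335.0 L/s.

335 L/s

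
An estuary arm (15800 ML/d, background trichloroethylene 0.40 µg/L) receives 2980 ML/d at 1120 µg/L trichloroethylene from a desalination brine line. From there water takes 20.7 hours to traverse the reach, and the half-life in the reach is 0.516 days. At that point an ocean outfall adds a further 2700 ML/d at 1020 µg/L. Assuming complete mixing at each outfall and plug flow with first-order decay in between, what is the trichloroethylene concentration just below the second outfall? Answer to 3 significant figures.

177 µg/L

Flow-weighted average: C = (15800·0.4000 + 2980·1120) / 18780 = 3344000/18780 = 178.1 µg/L; combined flow 18780 ML/d.
Half-life 0.516 d → k = ln 2 / 0.516 = 1.343 d⁻¹.
Applying C = C₀e^(−kt): 178.1 × 0.3139 = 55.90 µg/L.
Second outfall: C = (18780·55.90 + 2700·1020)/21480 = 177.1 µg/L.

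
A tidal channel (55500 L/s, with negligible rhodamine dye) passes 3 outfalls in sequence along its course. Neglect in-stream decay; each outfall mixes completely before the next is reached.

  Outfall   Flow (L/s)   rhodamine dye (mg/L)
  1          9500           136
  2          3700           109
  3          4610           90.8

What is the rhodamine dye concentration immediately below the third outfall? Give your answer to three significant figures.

28.8 mg/L

Below outfall 1: Q → 65000 L/s, C = (55500·0 + 9500·136.0)/65000 = 19.88 mg/L.
Below outfall 2: Q → 68700 L/s, C = (65000·19.88 + 3700·109.0)/68700 = 24.68 mg/L.
Below outfall 3: Q → 73310 L/s, C = (68700·24.68 + 4610·90.80)/73310 = 28.83 mg/L.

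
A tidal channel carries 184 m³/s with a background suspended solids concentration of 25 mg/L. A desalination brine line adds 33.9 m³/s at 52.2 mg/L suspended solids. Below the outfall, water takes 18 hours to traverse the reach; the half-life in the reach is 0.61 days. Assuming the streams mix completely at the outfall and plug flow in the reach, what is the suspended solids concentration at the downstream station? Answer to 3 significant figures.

Conservation of mass: C = (184.0·25.00 + 33.90·52.20) / 217.9 = 6370/217.9 = 29.23 mg/L.
Half-life 0.61 d → k = ln 2 / 0.61 = 1.136 d⁻¹.
First-order decay: C = 29.23·exp(−k·t) = 29.23·0.4265 = 12.47 mg/L.

12.5 mg/L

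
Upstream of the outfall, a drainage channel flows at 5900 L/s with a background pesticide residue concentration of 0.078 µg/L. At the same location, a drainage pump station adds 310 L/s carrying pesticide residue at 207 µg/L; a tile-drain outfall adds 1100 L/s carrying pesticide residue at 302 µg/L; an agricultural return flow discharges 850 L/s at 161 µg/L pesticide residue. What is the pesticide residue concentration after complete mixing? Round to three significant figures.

Conservation of mass: C = (5900·0.07800 + 310.0·207.0 + 1100·302.0 + 850.0·161.0) / 8160 = 533700/8160 = 65.40 µg/L.

65.4 µg/L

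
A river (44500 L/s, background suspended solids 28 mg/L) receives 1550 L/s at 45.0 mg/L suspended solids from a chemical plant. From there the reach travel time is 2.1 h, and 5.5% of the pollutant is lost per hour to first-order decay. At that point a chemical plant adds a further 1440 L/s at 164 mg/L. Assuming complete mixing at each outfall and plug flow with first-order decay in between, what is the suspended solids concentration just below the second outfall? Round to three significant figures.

After mixing, C = (44500·28.00 + 1550·45.00) / 46050 = 1316000/46050 = 28.57 mg/L; combined flow 46050 L/s.
5.5%/h lost → k = −ln(1 − 0.055) = 0.05657 h⁻¹.
Decay over the reach: 28.57·exp(−kt) = 28.57·0.8880 = 25.37 mg/L.
Second outfall: C = (46050·25.37 + 1440·164.0)/47490 = 29.58 mg/L.

29.6 mg/L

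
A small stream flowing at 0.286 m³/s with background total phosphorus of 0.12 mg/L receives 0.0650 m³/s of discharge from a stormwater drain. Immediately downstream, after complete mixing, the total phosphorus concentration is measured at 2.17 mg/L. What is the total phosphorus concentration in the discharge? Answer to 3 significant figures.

11.2 mg/L

Mass balance: 0.2860·0.1200 + 0.06500·Cₑ = 0.3510·2.170
→ Cₑ = (0.3510·2.170 − 0.2860·0.1200) / 0.06500 = 11.19 mg/L.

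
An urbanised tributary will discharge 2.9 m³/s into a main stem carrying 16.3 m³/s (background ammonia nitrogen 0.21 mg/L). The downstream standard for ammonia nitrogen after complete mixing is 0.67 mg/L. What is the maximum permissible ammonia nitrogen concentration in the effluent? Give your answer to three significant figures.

At the limit, (Qr·Cr + Qe·Cₑ)/(Qr + Qe) = 0.67:
Cₑ = (19.20·0.67 − 16.30·0.2100) / 2.900 = 3.256 mg/L.

3.26 mg/L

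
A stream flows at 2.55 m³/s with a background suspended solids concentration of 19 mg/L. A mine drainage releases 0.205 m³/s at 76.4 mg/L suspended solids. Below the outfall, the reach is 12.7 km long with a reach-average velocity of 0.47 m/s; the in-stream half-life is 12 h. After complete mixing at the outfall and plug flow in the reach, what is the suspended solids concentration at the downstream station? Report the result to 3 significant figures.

Mass balance: C = (2.550·19.00 + 0.2050·76.40) / 2.755 = 64.11/2.755 = 23.27 mg/L.
Travel time t = 12.7·1000 / 0.47 = 27020 s = 7.506 h.
Half-life 12 h → k = ln 2 / 12 = 0.05776 h⁻¹ = 1.386 d⁻¹.
Applying C = C₀e^(−kt): 23.27 × 0.6482 = 15.08 mg/L.

15.1 mg/L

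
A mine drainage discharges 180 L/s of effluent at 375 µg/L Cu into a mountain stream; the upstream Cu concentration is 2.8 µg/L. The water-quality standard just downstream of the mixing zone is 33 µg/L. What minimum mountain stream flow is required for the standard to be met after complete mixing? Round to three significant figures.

Set C_mix = 33: (Q·2.800 + 180.0·375.0) / (Q + 180.0) = 33
→ Q = 180.0·(375.0 − 33)/(33 − 2.800) = 2038 L/s.

2040 L/s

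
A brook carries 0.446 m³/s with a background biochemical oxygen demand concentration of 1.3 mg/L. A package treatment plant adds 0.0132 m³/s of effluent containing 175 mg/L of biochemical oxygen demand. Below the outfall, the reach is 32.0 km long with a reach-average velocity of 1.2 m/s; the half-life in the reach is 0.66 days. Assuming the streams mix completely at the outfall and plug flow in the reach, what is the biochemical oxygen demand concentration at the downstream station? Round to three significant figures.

Flow-weighted average: C = (0.4460·1.300 + 0.01320·175.0) / 0.4592 = 2.890/0.4592 = 6.293 mg/L.
Travel time t = 32.0·1000 / 1.2 = 26670 s = 7.407 h.
Half-life 0.66 d → k = ln 2 / 0.66 = 1.050 d⁻¹.
Applying C = C₀e^(−kt): 6.293 × 0.7231 = 4.551 mg/L.

4.55 mg/L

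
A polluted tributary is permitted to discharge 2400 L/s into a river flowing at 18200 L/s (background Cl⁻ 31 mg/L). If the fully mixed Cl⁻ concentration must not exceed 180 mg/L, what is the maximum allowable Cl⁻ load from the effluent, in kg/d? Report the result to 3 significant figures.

Mass balance at the limit: 18200·31.00 + 2400·Cₑ = 20600·180 → Cₑ = 1310 mg/L.
2400 L/s = 2.400 m³/s. Load = 2.400 m³/s × 1310 g/m³ × 86 400 s/d = 271600 kg/d.

272000 kg/d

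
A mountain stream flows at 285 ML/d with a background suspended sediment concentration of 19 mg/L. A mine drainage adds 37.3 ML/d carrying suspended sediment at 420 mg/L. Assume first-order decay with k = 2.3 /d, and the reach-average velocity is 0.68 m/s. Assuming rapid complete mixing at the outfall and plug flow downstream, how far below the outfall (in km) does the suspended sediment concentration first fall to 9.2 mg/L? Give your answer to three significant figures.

Flow-weighted average: C = (285.0·19.00 + 37.30·420.0) / 322.3 = 21080/322.3 = 65.41 mg/L.
Set 65.41·exp(−k·t) = 9.2 → t = ln(65.41/9.2)/k = 73680 s = 20.47 h.
Distance = v·t = 0.68·73680 = 50100 m = 50.10 km.

50.1 km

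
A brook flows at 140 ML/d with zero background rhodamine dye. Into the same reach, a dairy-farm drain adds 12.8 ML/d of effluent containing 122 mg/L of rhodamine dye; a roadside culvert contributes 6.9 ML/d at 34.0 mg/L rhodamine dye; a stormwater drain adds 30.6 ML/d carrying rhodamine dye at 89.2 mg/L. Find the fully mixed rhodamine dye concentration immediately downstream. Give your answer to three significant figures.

23.8 mg/L

Mass balance: C = (140.0·0 + 12.80·122.0 + 6.900·34.00 + 30.60·89.20) / 190.3 = 4526/190.3 = 23.78 mg/L.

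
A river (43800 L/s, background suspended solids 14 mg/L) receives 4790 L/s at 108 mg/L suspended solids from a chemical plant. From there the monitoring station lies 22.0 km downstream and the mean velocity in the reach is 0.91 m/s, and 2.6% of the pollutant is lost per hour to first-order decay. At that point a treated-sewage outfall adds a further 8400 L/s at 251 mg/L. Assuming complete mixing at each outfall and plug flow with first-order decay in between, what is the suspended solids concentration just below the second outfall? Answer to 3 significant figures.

53.6 mg/L

After mixing, C = (43800·14.00 + 4790·108.0) / 48590 = 1131000/48590 = 23.27 mg/L; combined flow 48590 L/s.
Travel time t = 22.0·1000 / 0.91 = 24180 s = 6.716 h.
2.6%/h lost → k = −ln(1 − 0.026) = 0.02634 h⁻¹.
Applying C = C₀e^(−kt): 23.27 × 0.8379 = 19.49 mg/L.
At the second outfall, C = (48590·19.49 + 8400·251.0) / (48590 + 8400) = 53.62 mg/L.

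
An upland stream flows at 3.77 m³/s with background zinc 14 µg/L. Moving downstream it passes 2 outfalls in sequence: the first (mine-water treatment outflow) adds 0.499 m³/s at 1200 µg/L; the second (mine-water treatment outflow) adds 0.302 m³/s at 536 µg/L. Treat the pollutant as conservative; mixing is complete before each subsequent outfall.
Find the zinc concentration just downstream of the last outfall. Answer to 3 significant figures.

Outfall 1: combined Q = 4.269 m³/s; C = (3.770·14.00 + 0.4990·1200)/4.269 = 152.6 µg/L.
Outfall 2: combined Q = 4.571 m³/s; C = (4.269·152.6 + 0.3020·536.0)/4.571 = 178.0 µg/L.

178 µg/L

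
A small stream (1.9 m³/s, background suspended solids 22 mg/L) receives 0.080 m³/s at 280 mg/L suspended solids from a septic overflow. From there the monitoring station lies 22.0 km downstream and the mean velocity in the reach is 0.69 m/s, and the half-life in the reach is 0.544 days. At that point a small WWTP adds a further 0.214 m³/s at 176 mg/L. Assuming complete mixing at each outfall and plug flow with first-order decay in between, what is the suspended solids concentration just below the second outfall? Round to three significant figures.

Conservation of mass: C = (1.900·22.00 + 0.08000·280.0) / 1.980 = 64.20/1.980 = 32.42 mg/L; combined flow 1.980 m³/s.
Travel time t = 22.0·1000 / 0.69 = 31880 s = 8.857 h.
Half-life 0.544 d → k = ln 2 / 0.544 = 1.274 d⁻¹.
Applying C = C₀e^(−kt): 32.42 × 0.6249 = 20.26 mg/L.
At the second outfall, C = (1.980·20.26 + 0.2140·176.0) / (1.980 + 0.2140) = 35.45 mg/L.

35.5 mg/L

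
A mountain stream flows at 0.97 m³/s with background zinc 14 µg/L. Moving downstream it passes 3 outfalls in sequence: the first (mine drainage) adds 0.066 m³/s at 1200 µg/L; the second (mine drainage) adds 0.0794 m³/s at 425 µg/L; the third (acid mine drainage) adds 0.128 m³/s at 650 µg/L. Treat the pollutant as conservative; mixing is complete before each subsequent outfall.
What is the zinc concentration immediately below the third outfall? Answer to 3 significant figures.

After outfall 1: Q = 0.9700 + 0.06600 = 1.036 m³/s; C = (0.9700·14.00 + 0.06600·1200)/1.036 = 89.56 µg/L.
After outfall 2: Q = 1.036 + 0.07940 = 1.115 m³/s; C = (1.036·89.56 + 0.07940·425.0)/1.115 = 113.4 µg/L.
After outfall 3: Q = 1.115 + 0.1280 = 1.243 m³/s; C = (1.115·113.4 + 0.1280·650.0)/1.243 = 168.7 µg/L.

169 µg/L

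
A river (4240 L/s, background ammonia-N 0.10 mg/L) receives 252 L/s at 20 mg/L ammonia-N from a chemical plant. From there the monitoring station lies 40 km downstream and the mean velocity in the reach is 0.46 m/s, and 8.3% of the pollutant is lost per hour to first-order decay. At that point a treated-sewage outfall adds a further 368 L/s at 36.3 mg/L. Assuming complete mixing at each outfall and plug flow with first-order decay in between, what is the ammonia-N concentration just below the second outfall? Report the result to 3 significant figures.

2.89 mg/L

Mixed concentration C = ΣQC/ΣQ = (4240·0.1000 + 252.0·20.00) / 4492 = 5464/4492 = 1.216 mg/L; combined flow 4492 L/s.
Travel time t = 40·1000 / 0.46 = 86960 s = 24.15 h.
8.3%/h lost → k = −ln(1 − 0.083) = 0.08665 h⁻¹.
Applying C = C₀e^(−kt): 1.216 × 0.1233 = 0.1500 mg/L.
Second outfall: C = (4492·0.1500 + 368.0·36.30)/4860 = 2.887 mg/L.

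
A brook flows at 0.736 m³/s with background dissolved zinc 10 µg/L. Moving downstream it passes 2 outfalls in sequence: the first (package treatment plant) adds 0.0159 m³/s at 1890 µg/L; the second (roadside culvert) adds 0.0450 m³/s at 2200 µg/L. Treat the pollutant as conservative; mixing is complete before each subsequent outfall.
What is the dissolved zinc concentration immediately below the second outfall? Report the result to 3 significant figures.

After outfall 1: Q = 0.7360 + 0.01590 = 0.7519 m³/s; C = (0.7360·10.00 + 0.01590·1890)/0.7519 = 49.76 µg/L.
After outfall 2: Q = 0.7519 + 0.04500 = 0.7969 m³/s; C = (0.7519·49.76 + 0.04500·2200)/0.7969 = 171.2 µg/L.

171 µg/L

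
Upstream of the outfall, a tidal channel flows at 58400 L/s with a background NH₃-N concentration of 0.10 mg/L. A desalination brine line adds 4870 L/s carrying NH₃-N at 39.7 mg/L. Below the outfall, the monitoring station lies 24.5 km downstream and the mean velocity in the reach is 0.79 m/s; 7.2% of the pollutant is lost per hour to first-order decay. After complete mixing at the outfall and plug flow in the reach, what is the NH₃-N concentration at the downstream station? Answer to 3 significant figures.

1.65 mg/L

Conservation of mass: C = (58400·0.1000 + 4870·39.70) / 63270 = 199200/63270 = 3.148 mg/L.
Travel time t = 24.5·1000 / 0.79 = 31010 s = 8.615 h.
7.2%/h lost → k = −ln(1 − 0.072) = 0.07472 h⁻¹.
First-order decay: C = 3.148·exp(−k·t) = 3.148·0.5253 = 1.654 mg/L.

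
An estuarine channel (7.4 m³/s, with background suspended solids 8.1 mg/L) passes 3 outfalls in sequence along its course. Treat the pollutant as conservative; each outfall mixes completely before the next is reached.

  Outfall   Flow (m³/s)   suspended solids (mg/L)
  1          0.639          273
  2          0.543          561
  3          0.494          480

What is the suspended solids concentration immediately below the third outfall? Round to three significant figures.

85.5 mg/L

After outfall 1: Q = 7.400 + 0.6390 = 8.039 m³/s; C = (7.400·8.100 + 0.6390·273.0)/8.039 = 29.16 mg/L.
After outfall 2: Q = 8.039 + 0.5430 = 8.582 m³/s; C = (8.039·29.16 + 0.5430·561.0)/8.582 = 62.81 mg/L.
After outfall 3: Q = 8.582 + 0.4940 = 9.076 m³/s; C = (8.582·62.81 + 0.4940·480.0)/9.076 = 85.51 mg/L.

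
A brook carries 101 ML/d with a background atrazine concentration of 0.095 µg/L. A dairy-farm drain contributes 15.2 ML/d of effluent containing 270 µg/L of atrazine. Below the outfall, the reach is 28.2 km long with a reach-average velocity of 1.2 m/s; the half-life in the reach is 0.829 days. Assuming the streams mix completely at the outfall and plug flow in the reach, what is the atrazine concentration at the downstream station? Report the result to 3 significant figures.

After mixing, C = (101.0·0.09500 + 15.20·270.0) / 116.2 = 4114/116.2 = 35.40 µg/L.
Travel time t = 28.2·1000 / 1.2 = 23500 s = 6.528 h.
Half-life 0.829 d → k = ln 2 / 0.829 = 0.8361 d⁻¹.
Applying C = C₀e^(−kt): 35.40 × 0.7966 = 28.20 µg/L.

28.2 µg/L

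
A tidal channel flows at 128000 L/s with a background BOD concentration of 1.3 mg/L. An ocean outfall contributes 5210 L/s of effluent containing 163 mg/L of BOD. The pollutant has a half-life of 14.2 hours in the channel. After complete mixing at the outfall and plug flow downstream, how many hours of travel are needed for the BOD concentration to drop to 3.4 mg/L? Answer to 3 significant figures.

16.5 h

Conservation of mass: C = (128000·1.300 + 5210·163.0) / 133200 = 1016000/133200 = 7.624 mg/L.
Half-life 14.2 h → k = ln 2 / 14.2 = 0.04881 h⁻¹ = 1.172 d⁻¹.
7.624·exp(−k·t) = 3.4 → t = ln(7.624/3.4)/k = 59560 s = 16.54 h.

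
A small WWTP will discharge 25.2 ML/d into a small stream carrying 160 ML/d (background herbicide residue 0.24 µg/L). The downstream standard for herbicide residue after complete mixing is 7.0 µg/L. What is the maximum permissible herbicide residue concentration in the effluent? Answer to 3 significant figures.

49.9 µg/L

At the limit, (Qr·Cr + Qe·Cₑ)/(Qr + Qe) = 7.0:
Cₑ = (185.2·7.0 − 160.0·0.2400) / 25.20 = 49.92 µg/L.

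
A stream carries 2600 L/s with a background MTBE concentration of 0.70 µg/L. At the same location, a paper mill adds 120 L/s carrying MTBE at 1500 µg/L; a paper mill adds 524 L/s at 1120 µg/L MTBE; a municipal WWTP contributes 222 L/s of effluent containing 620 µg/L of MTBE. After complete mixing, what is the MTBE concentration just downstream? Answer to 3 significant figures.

261 µg/L

After mixing, C = (2600·0.7000 + 120.0·1500 + 524.0·1120 + 222.0·620.0) / 3466 = 906300/3466 = 261.5 µg/L.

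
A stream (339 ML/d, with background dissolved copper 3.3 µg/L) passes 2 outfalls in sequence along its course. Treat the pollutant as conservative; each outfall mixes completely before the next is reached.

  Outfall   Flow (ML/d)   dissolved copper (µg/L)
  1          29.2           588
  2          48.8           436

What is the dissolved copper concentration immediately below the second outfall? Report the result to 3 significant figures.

94.9 µg/L

After outfall 1: Q = 339.0 + 29.20 = 368.2 ML/d; C = (339.0·3.300 + 29.20·588.0)/368.2 = 49.67 µg/L.
After outfall 2: Q = 368.2 + 48.80 = 417.0 ML/d; C = (368.2·49.67 + 48.80·436.0)/417.0 = 94.88 µg/L.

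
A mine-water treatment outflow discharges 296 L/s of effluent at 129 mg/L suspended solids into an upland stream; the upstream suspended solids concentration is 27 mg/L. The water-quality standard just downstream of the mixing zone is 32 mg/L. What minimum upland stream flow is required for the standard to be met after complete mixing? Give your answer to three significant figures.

Set C_mix = 32: (Q·27.00 + 296.0·129.0) / (Q + 296.0) = 32
→ Q = 296.0·(129.0 − 32)/(32 − 27.00) = 5742 L/s.

5740 L/s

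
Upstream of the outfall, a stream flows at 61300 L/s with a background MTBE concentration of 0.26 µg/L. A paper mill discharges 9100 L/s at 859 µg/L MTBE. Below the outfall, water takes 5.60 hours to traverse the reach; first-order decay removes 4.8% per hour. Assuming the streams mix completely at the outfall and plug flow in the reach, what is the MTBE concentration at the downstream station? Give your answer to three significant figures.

84.5 µg/L

Flow-weighted average: C = (61300·0.2600 + 9100·859.0) / 70400 = 7833000/70400 = 111.3 µg/L.
4.8%/h lost → k = −ln(1 − 0.048) = 0.04919 h⁻¹.
Applying C = C₀e^(−kt): 111.3 × 0.7592 = 84.47 µg/L.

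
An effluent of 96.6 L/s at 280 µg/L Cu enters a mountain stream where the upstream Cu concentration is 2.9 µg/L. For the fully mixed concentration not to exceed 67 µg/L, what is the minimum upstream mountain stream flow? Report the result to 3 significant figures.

Set C_mix = 67: (Q·2.900 + 96.60·280.0) / (Q + 96.60) = 67
→ Q = 96.60·(280.0 − 67)/(67 − 2.900) = 321.0 L/s.

321 L/s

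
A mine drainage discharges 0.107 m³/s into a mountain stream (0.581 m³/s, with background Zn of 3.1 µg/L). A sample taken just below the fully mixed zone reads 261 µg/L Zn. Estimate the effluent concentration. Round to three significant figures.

1660 µg/L

Mass balance: 0.5810·3.100 + 0.1070·Cₑ = 0.6880·261.0
→ Cₑ = (0.6880·261.0 − 0.5810·3.100) / 0.1070 = 1661 µg/L.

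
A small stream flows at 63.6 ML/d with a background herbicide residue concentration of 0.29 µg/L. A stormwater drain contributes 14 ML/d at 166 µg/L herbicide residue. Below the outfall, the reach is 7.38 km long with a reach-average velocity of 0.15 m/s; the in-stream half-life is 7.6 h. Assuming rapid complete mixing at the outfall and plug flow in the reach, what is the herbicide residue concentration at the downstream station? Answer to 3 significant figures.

Mixed concentration C = ΣQC/ΣQ = (63.60·0.2900 + 14.00·166.0) / 77.60 = 2342/77.60 = 30.19 µg/L.
Travel time t = 7.38·1000 / 0.15 = 49200 s = 13.67 h.
Half-life 7.6 h → k = ln 2 / 7.6 = 0.09120 h⁻¹ = 2.189 d⁻¹.
Decay over the reach: 30.19·exp(−kt) = 30.19·0.2875 = 8.679 µg/L.

8.68 µg/L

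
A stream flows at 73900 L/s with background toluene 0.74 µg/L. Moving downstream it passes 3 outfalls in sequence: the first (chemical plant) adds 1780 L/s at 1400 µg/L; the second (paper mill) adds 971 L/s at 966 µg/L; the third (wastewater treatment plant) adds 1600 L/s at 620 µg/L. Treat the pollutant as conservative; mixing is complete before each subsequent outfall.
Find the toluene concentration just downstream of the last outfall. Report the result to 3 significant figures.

Outfall 1: combined Q = 75680 L/s; C = (73900·0.7400 + 1780·1400)/75680 = 33.65 µg/L.
Outfall 2: combined Q = 76650 L/s; C = (75680·33.65 + 971.0·966.0)/76650 = 45.46 µg/L.
Outfall 3: combined Q = 78250 L/s; C = (76650·45.46 + 1600·620.0)/78250 = 57.21 µg/L.

57.2 µg/L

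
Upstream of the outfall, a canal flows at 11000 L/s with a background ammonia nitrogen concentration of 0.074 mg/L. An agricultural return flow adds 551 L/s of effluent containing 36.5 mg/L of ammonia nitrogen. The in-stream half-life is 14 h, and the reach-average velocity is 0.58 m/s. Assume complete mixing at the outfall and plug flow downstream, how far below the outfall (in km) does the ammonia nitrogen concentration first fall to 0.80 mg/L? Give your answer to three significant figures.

34.5 km

Conservation of mass: C = (11000·0.07400 + 551.0·36.50) / 11550 = 20930/11550 = 1.812 mg/L.
Half-life 14 h → k = ln 2 / 14 = 0.04951 h⁻¹ = 1.188 d⁻¹.
Set 1.812·exp(−k·t) = 0.80 → t = ln(1.812/0.80)/k = 59430 s = 16.51 h.
Distance = v·t = 0.58·59430 = 34470 m = 34.47 km.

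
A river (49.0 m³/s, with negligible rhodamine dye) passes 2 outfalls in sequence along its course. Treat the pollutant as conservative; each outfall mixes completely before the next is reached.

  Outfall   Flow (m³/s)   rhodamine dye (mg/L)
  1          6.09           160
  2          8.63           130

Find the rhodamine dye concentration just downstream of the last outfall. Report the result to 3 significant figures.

32.9 mg/L

Below outfall 1: Q → 55.09 m³/s, C = (49.00·0 + 6.090·160.0)/55.09 = 17.69 mg/L.
Below outfall 2: Q → 63.72 m³/s, C = (55.09·17.69 + 8.630·130.0)/63.72 = 32.90 mg/L.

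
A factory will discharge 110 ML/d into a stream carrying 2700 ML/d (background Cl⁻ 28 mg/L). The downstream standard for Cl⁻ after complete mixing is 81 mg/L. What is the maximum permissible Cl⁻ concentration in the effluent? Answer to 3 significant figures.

At the limit, (Qr·Cr + Qe·Cₑ)/(Qr + Qe) = 81:
Cₑ = (2810·81 − 2700·28.00) / 110.0 = 1382 mg/L.

1380 mg/L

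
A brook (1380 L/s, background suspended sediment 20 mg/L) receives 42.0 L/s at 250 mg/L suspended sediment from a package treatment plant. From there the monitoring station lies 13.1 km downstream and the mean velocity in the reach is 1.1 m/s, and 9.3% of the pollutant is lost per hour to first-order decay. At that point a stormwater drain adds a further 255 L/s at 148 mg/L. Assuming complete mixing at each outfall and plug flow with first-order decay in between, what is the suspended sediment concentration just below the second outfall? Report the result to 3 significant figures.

Mixed concentration C = ΣQC/ΣQ = (1380·20.00 + 42.00·250.0) / 1422 = 38100/1422 = 26.79 mg/L; combined flow 1422 L/s.
Travel time t = 13.1·1000 / 1.1 = 11910 s = 3.308 h.
9.3%/h lost → k = −ln(1 − 0.093) = 0.09761 h⁻¹.
Decay over the reach: 26.79·exp(−kt) = 26.79·0.7240 = 19.40 mg/L.
Second outfall: C = (1422·19.40 + 255.0·148.0)/1677 = 38.95 mg/L.

39.0 mg/L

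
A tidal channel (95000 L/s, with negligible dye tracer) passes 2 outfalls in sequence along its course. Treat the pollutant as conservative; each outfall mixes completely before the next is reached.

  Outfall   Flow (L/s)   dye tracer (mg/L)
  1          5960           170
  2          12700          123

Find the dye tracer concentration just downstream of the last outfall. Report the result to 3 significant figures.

Outfall 1: combined Q = 101000 L/s; C = (95000·0 + 5960·170.0)/101000 = 10.04 mg/L.
Outfall 2: combined Q = 113700 L/s; C = (101000·10.04 + 12700·123.0)/113700 = 22.66 mg/L.

22.7 mg/L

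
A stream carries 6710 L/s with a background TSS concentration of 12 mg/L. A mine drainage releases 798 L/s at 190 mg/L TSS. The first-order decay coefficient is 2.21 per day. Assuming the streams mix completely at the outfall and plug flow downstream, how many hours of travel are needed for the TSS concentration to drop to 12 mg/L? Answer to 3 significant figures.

Conservation of mass: C = (6710·12.00 + 798.0·190.0) / 7508 = 232100/7508 = 30.92 mg/L.
30.92·exp(−k·t) = 12 → t = ln(30.92/12)/k = 37000 s = 10.28 h.

10.3 h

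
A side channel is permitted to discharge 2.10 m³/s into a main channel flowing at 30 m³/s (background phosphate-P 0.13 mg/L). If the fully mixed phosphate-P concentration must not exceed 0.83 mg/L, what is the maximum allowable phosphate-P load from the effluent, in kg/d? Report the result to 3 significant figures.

1960 kg/d

Mass balance at the limit: 30.00·0.1300 + 2.100·Cₑ = 32.10·0.83 → Cₑ = 10.83 mg/L.
Load = 2.100 m³/s × 10.83 g/m³ × 86 400 s/d = 1965 kg/d.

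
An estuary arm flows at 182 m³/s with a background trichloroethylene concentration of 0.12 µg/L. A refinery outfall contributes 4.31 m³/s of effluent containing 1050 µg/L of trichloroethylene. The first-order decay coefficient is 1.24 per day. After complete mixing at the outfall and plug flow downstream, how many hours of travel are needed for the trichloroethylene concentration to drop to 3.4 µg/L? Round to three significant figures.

38.2 h

Mixed concentration C = ΣQC/ΣQ = (182.0·0.1200 + 4.310·1050) / 186.3 = 4547/186.3 = 24.41 µg/L.
24.41·exp(−k·t) = 3.4 → t = ln(24.41/3.4)/k = 137300 s = 38.15 h.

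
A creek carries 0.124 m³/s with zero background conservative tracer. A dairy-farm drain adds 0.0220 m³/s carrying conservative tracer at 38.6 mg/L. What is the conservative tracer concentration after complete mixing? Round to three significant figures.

Mixed concentration C = ΣQC/ΣQ = (0.1240·0 + 0.02200·38.60) / 0.1460 = 0.8492/0.1460 = 5.816 mg/L.

5.82 mg/L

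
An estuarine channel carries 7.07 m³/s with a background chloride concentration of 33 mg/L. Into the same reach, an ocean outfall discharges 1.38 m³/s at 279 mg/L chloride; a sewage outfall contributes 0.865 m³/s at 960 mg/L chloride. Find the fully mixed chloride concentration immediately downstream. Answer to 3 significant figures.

After mixing, C = (7.070·33.00 + 1.380·279.0 + 0.8650·960.0) / 9.315 = 1449/9.315 = 155.5 mg/L.

156 mg/L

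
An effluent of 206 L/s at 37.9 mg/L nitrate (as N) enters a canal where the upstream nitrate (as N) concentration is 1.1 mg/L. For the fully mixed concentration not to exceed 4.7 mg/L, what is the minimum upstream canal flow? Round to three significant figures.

Set C_mix = 4.7: (Q·1.100 + 206.0·37.90) / (Q + 206.0) = 4.7
→ Q = 206.0·(37.90 − 4.7)/(4.7 − 1.100) = 1900 L/s.

1900 L/s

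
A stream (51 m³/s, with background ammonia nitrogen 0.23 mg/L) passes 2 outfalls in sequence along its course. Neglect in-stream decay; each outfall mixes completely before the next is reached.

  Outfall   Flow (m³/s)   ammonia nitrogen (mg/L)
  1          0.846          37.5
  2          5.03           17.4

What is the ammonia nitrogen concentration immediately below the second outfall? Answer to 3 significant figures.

Below outfall 1: Q → 51.85 m³/s, C = (51.00·0.2300 + 0.8460·37.50)/51.85 = 0.8382 mg/L.
Below outfall 2: Q → 56.88 m³/s, C = (51.85·0.8382 + 5.030·17.40)/56.88 = 2.303 mg/L.

2.30 mg/L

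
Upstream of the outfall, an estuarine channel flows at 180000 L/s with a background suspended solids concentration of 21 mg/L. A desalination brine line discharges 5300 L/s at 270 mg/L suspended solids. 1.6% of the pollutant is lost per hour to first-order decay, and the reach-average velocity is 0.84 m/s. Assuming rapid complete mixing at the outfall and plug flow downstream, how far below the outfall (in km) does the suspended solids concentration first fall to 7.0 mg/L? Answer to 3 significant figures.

261 km

Conservation of mass: C = (180000·21.00 + 5300·270.0) / 185300 = 5211000/185300 = 28.12 mg/L.
1.6%/h lost → k = −ln(1 − 0.016) = 0.01613 h⁻¹.
Set 28.12·exp(−k·t) = 7.0 → t = ln(28.12/7.0)/k = 310400 s = 86.22 h.
Distance = v·t = 0.84·310400 = 260700 m = 260.7 km.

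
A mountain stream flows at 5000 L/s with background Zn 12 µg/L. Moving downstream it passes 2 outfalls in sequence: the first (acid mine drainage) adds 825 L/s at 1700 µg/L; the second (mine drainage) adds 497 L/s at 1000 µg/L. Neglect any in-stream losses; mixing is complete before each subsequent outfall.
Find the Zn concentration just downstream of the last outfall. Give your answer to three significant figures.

310 µg/L

Outfall 1: combined Q = 5825 L/s; C = (5000·12.00 + 825.0·1700)/5825 = 251.1 µg/L.
Outfall 2: combined Q = 6322 L/s; C = (5825·251.1 + 497.0·1000)/6322 = 309.9 µg/L.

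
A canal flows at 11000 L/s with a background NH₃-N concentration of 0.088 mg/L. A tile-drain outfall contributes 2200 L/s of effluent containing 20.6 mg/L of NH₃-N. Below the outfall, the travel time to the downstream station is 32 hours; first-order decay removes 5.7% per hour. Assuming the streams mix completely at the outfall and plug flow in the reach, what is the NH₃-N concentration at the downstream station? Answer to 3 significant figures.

Mass balance: C = (11000·0.08800 + 2200·20.60) / 13200 = 46290/13200 = 3.507 mg/L.
5.7%/h lost → k = −ln(1 − 0.057) = 0.05869 h⁻¹.
Decay over the reach: 3.507·exp(−kt) = 3.507·0.1529 = 0.5361 mg/L.

0.536 mg/L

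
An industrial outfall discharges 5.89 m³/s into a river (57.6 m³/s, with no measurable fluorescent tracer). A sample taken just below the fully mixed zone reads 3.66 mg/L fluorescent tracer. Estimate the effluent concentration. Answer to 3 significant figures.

Mass balance: 57.60·0 + 5.890·Cₑ = 63.49·3.660
→ Cₑ = (63.49·3.660 − 57.60·0) / 5.890 = 39.45 mg/L.

39.5 mg/L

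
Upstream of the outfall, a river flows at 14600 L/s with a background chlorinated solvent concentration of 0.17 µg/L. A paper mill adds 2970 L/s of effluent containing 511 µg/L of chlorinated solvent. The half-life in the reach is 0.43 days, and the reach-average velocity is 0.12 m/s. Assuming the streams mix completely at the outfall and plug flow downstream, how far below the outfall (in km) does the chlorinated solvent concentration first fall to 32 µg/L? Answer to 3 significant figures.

Conservation of mass: C = (14600·0.1700 + 2970·511.0) / 17570 = 1520000/17570 = 86.52 µg/L.
Half-life 0.43 d → k = ln 2 / 0.43 = 1.612 d⁻¹.
Set 86.52·exp(−k·t) = 32 → t = ln(86.52/32)/k = 53310 s = 14.81 h.
Distance = v·t = 0.12·53310 = 6397 m = 6.397 km.

6.40 km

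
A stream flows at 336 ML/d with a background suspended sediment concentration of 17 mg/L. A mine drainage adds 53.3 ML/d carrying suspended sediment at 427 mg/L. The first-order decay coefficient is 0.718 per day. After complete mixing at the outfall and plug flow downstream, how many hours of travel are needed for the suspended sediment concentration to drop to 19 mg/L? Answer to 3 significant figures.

Conservation of mass: C = (336.0·17.00 + 53.30·427.0) / 389.3 = 28470/389.3 = 73.13 mg/L.
73.13·exp(−k·t) = 19 → t = ln(73.13/19)/k = 162200 s = 45.05 h.

45.1 h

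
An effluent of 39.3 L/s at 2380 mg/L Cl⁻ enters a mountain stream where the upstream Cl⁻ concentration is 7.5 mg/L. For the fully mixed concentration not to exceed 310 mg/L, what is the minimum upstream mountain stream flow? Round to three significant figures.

Set C_mix = 310: (Q·7.500 + 39.30·2380) / (Q + 39.30) = 310
→ Q = 39.30·(2380 − 310)/(310 − 7.500) = 268.9 L/s.

269 L/s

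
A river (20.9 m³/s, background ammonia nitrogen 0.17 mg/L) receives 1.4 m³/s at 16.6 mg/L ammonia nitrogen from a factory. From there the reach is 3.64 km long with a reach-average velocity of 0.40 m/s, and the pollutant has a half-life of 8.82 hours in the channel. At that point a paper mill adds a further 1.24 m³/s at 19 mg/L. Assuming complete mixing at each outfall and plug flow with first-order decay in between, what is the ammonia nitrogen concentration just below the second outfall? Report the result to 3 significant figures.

1.93 mg/L

Mixed concentration C = ΣQC/ΣQ = (20.90·0.1700 + 1.400·16.60) / 22.30 = 26.79/22.30 = 1.201 mg/L; combined flow 22.30 m³/s.
Travel time t = 3.64·1000 / 0.40 = 9100 s = 2.528 h.
Half-life 8.82 h → k = ln 2 / 8.82 = 0.07859 h⁻¹ = 1.886 d⁻¹.
Applying C = C₀e^(−kt): 1.201 × 0.8198 = 0.9850 mg/L.
At the second outfall, C = (22.30·0.9850 + 1.240·19.00) / (22.30 + 1.240) = 1.934 mg/L.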